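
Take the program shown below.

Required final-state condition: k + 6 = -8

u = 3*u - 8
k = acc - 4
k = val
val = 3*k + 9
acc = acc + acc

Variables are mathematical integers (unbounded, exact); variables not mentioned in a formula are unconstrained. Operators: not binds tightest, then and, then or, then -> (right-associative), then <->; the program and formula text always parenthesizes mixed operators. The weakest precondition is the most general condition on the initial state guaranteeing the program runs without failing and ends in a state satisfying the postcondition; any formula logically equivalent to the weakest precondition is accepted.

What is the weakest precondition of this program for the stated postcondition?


Working backward. After the program, the postcondition k + 6 = -8 must hold; in canonical form it is k = -14.
Before acc := acc + acc: k = -14
Before val := 3*k + 9: k = -14
Before k := val: val = -14
Before k := acc - 4: val = -14
Before u := 3*u - 8: val = -14
Answer: WP = val = -14


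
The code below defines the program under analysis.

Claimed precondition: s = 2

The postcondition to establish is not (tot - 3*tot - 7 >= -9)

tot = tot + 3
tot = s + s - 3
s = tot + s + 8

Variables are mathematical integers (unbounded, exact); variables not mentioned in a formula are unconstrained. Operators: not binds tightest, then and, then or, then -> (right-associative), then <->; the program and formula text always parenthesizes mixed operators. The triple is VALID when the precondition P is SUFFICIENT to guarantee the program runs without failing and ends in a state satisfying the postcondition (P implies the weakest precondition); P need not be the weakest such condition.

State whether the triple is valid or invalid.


Working backward. After the program, the postcondition not (tot - 3*tot - 7 >= -9) must hold; in canonical form it is not (2*tot <= 2).
Before s := tot + s + 8: not (2*tot <= 2)
Before tot := s + s - 3: not (4*s <= 8)
Before tot := tot + 3: not (4*s <= 8)
The weakest precondition is not (4*s <= 8).
Check whether s = 2 implies it.
Countermodel: at the initial state s = 2, the precondition holds but the weakest precondition fails.
Answer: invalid


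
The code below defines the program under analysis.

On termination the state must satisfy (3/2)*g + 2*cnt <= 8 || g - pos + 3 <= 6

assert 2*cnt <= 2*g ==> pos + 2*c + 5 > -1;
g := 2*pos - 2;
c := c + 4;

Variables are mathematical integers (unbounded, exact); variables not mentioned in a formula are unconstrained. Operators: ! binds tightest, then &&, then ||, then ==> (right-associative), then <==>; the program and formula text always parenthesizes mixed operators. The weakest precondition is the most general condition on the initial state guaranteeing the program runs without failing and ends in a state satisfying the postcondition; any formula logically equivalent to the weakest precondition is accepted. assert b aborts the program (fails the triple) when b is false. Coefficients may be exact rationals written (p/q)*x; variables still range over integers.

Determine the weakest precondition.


Working backward. After the program, the postcondition (3/2)*g + 2*cnt <= 8 || g - pos + 3 <= 6 must hold; in canonical form it is 2*cnt + (3/2)*g <= 8 || g <= pos + 3.
Before c := c + 4: 2*cnt + (3/2)*g <= 8 || g <= pos + 3
Before g := 2*pos - 2: 2*cnt + 3*pos <= 11 || pos <= 5
Before assert 2*cnt <= 2*g ==> pos + 2*c + 5 > -1: (2*cnt <= 2*g ==> 2*c + pos > -6) && (2*cnt + 3*pos <= 11 || pos <= 5)
Answer: WP = (2*cnt <= 2*g ==> 2*c + pos > -6) && (2*cnt + 3*pos <= 11 || pos <= 5)


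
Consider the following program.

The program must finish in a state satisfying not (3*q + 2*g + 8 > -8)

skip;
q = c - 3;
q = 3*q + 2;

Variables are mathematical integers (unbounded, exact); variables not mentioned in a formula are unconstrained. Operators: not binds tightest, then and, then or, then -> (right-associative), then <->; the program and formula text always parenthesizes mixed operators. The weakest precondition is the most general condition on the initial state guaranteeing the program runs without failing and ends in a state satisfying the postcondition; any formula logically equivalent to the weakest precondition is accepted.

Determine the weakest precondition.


Working backward. After the program, the postcondition not (3*q + 2*g + 8 > -8) must hold; in canonical form it is not (2*g + 3*q > -16).
Before q := 3*q + 2: not (2*g + 9*q > -22)
Before q := c - 3: not (9*c + 2*g > 5)
Before skip: not (9*c + 2*g > 5)
Answer: WP = not (9*c + 2*g > 5)


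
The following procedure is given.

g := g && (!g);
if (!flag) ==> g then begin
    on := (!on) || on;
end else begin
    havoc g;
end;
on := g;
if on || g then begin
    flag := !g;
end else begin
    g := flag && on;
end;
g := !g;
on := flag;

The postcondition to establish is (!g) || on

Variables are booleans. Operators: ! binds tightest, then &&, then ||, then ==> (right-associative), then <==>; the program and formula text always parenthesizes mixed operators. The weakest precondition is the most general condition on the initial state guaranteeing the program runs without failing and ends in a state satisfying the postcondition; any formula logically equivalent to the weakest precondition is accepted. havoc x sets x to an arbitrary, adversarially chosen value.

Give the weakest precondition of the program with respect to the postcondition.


Working backward. After the program, (!g) || on must hold.
Before on := flag: (!g) || flag
Before g := !g: g || flag
Then branch requires true; else branch requires (flag && on) || flag.
Before the if: (!(on || g)) ==> ((flag && on) || flag)
Before on := g: (!g) ==> ((flag && g) || flag)
Then branch requires (!g) ==> ((flag && g) || flag); else branch requires flag.
Before the if: (((!flag) ==> g) ==> ((!g) ==> ((flag && g) || flag))) && ((!((!flag) ==> g)) ==> flag)
Before g := g && (!g): (!flag) ==> flag
Answer: WP = (!flag) ==> flag


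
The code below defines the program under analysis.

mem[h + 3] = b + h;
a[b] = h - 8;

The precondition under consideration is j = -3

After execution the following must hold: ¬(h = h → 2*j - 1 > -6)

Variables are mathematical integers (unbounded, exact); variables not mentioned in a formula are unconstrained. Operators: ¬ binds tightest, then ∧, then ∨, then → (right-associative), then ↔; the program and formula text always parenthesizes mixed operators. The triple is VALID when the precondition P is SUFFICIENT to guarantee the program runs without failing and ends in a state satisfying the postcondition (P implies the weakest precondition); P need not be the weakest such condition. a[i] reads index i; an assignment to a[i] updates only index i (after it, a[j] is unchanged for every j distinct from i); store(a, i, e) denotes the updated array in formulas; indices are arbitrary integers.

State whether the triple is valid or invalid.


Working backward. After the program, the postcondition ¬(h = h → 2*j - 1 > -6) must hold; in canonical form it is ¬(2*j > -5).
Before a[b] := h - 8: ¬(2*j > -5)
Before mem[h + 3] := b + h: ¬(2*j > -5)
The weakest precondition is ¬(2*j > -5).
Check whether j = -3 implies it.
Every state satisfying the precondition satisfies the weakest precondition: the implication holds.
Answer: valid


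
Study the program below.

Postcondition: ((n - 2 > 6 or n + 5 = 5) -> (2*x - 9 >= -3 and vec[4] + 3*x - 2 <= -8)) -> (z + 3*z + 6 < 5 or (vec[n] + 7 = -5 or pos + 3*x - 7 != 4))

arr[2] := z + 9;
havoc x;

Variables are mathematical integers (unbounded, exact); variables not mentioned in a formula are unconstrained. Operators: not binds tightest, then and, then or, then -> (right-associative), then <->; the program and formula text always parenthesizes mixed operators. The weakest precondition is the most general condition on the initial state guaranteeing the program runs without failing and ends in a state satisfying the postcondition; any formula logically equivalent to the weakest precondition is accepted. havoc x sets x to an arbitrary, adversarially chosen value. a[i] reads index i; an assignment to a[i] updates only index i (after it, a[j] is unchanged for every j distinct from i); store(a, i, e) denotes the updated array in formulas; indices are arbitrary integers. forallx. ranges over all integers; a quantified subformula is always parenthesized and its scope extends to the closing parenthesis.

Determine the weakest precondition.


Working backward. After the program, the postcondition ((n - 2 > 6 or n + 5 = 5) -> (2*x - 9 >= -3 and vec[4] + 3*x - 2 <= -8)) -> (z + 3*z + 6 < 5 or (vec[n] + 7 = -5 or pos + 3*x - 7 != 4)) must hold; in canonical form it is ((n > 8 or n = 0) -> (2*x >= 6 and vec[4] + 3*x <= -6)) -> (4*z < -1 or vec[n] = -12 or pos + 3*x != 11).
Before havoc x: forall x_1. (((n > 8 or n = 0) -> (2*x_1 >= 6 and vec[4] + 3*x_1 <= -6)) -> (4*z < -1 or vec[n] = -12 or pos + 3*x_1 != 11))
Before arr[2] := z + 9: forall x_1. (((n > 8 or n = 0) -> (2*x_1 >= 6 and vec[4] + 3*x_1 <= -6)) -> (4*z < -1 or vec[n] = -12 or pos + 3*x_1 != 11))
Answer: WP = forall x_1. (((n > 8 or n = 0) -> (2*x_1 >= 6 and vec[4] + 3*x_1 <= -6)) -> (4*z < -1 or vec[n] = -12 or pos + 3*x_1 != 11))


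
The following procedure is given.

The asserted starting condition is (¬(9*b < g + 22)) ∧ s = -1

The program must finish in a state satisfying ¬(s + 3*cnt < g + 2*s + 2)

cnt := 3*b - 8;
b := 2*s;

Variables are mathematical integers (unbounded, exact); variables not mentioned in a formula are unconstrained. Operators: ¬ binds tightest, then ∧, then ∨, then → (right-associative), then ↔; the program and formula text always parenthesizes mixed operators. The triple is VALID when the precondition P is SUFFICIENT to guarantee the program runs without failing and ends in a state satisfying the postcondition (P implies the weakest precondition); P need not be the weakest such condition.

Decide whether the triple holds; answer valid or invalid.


Working backward. After the program, the postcondition ¬(s + 3*cnt < g + 2*s + 2) must hold; in canonical form it is ¬(3*cnt < g + s + 2).
Before b := 2*s: ¬(3*cnt < g + s + 2)
Before cnt := 3*b - 8: ¬(9*b < g + s + 26)
The weakest precondition is ¬(9*b < g + s + 26).
Check whether (¬(9*b < g + 22)) ∧ s = -1 implies it.
Countermodel: at the initial state b = 3, g = 5, s = -1, the precondition holds but the weakest precondition fails.
Answer: invalid


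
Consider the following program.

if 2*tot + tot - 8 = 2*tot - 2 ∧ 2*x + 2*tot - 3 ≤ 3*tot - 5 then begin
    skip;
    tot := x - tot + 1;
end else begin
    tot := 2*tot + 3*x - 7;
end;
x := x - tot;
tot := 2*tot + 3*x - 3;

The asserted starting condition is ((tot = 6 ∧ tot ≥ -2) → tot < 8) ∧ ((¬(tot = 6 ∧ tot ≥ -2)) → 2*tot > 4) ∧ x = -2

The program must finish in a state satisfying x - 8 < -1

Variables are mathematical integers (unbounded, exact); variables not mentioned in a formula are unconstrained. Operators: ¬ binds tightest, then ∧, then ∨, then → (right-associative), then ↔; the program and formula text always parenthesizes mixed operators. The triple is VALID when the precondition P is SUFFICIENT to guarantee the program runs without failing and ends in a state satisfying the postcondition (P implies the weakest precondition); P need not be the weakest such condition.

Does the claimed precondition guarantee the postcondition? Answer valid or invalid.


Working backward. After the program, the postcondition x - 8 < -1 must hold; in canonical form it is x < 7.
Before tot := 2*tot + 3*x - 3: x < 7
Before x := x - tot: x < tot + 7
Then branch requires tot < 8; else branch requires 2*tot + 2*x > 0.
Before the if: ((tot = 6 ∧ 2*x ≤ tot - 2) → tot < 8) ∧ ((¬(tot = 6 ∧ 2*x ≤ tot - 2)) → 2*tot + 2*x > 0)
The weakest precondition is ((tot = 6 ∧ 2*x ≤ tot - 2) → tot < 8) ∧ ((¬(tot = 6 ∧ 2*x ≤ tot - 2)) → 2*tot + 2*x > 0).
Check whether ((tot = 6 ∧ tot ≥ -2) → tot < 8) ∧ ((¬(tot = 6 ∧ tot ≥ -2)) → 2*tot > 4) ∧ x = -2 implies it.
Every state satisfying the precondition satisfies the weakest precondition: the implication holds.
Answer: valid


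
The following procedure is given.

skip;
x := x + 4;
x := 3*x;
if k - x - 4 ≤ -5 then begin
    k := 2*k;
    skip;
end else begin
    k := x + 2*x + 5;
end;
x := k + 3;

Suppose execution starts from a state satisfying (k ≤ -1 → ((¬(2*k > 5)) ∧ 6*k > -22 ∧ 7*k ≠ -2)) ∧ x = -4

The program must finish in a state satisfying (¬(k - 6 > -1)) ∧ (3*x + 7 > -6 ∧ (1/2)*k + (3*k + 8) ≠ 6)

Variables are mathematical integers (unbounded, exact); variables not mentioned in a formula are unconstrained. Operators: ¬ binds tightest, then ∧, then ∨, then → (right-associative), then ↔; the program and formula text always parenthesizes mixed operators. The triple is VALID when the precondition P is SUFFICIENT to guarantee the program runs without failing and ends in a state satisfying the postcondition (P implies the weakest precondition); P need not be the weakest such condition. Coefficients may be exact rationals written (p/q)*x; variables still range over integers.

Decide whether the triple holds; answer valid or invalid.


Working backward. After the program, the postcondition (¬(k - 6 > -1)) ∧ (3*x + 7 > -6 ∧ (1/2)*k + (3*k + 8) ≠ 6) must hold; in canonical form it is (¬(k > 5)) ∧ 3*x > -13 ∧ (7/2)*k ≠ -2.
Before x := k + 3: (¬(k > 5)) ∧ 3*k > -22 ∧ (7/2)*k ≠ -2
Then branch requires (¬(2*k > 5)) ∧ 6*k > -22 ∧ 7*k ≠ -2; else branch requires (¬(3*x > 0)) ∧ 9*x > -37 ∧ (21/2)*x ≠ -39/2.
Before the if: (k ≤ x - 1 → ((¬(2*k > 5)) ∧ 6*k > -22 ∧ 7*k ≠ -2)) ∧ ((¬(k ≤ x - 1)) → ((¬(3*x > 0)) ∧ 9*x > -37 ∧ (21/2)*x ≠ -39/2))
Before x := 3*x: (k ≤ 3*x - 1 → ((¬(2*k > 5)) ∧ 6*k > -22 ∧ 7*k ≠ -2)) ∧ ((¬(k ≤ 3*x - 1)) → ((¬(9*x > 0)) ∧ 27*x > -37 ∧ (63/2)*x ≠ -39/2))
Before x := x + 4: (k ≤ 3*x + 11 → ((¬(2*k > 5)) ∧ 6*k > -22 ∧ 7*k ≠ -2)) ∧ ((¬(k ≤ 3*x + 11)) → ((¬(9*x > -36)) ∧ 27*x > -145 ∧ (63/2)*x ≠ -291/2))
Before skip: (k ≤ 3*x + 11 → ((¬(2*k > 5)) ∧ 6*k > -22 ∧ 7*k ≠ -2)) ∧ ((¬(k ≤ 3*x + 11)) → ((¬(9*x > -36)) ∧ 27*x > -145 ∧ (63/2)*x ≠ -291/2))
The weakest precondition is (k ≤ 3*x + 11 → ((¬(2*k > 5)) ∧ 6*k > -22 ∧ 7*k ≠ -2)) ∧ ((¬(k ≤ 3*x + 11)) → ((¬(9*x > -36)) ∧ 27*x > -145 ∧ (63/2)*x ≠ -291/2)).
Check whether (k ≤ -1 → ((¬(2*k > 5)) ∧ 6*k > -22 ∧ 7*k ≠ -2)) ∧ x = -4 implies it.
Every state satisfying the precondition satisfies the weakest precondition: the implication holds.
Answer: valid


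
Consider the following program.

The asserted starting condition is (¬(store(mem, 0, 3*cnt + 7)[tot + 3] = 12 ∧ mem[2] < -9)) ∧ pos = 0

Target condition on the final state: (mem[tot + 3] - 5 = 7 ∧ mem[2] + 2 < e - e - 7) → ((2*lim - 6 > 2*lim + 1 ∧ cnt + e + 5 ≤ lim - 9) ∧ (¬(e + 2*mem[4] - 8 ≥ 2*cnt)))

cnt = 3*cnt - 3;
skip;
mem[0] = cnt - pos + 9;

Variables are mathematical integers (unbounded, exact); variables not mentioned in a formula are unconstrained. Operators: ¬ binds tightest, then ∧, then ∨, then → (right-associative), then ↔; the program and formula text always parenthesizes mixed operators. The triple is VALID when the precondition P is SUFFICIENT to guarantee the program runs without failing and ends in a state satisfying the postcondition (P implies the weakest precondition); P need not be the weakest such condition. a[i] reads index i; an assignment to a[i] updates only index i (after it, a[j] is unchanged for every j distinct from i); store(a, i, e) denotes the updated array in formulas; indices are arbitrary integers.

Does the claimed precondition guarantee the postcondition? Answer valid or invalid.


Working backward. After the program, the postcondition (mem[tot + 3] - 5 = 7 ∧ mem[2] + 2 < e - e - 7) → ((2*lim - 6 > 2*lim + 1 ∧ cnt + e + 5 ≤ lim - 9) ∧ (¬(e + 2*mem[4] - 8 ≥ 2*cnt))) must hold; in canonical form it is ¬(mem[tot + 3] = 12 ∧ mem[2] < -9).
Before mem[0] := cnt - pos + 9: ¬(store(mem, 0, cnt - pos + 9)[tot + 3] = 12 ∧ mem[2] < -9)
Before skip: ¬(store(mem, 0, cnt - pos + 9)[tot + 3] = 12 ∧ mem[2] < -9)
Before cnt := 3*cnt - 3: ¬(store(mem, 0, 3*cnt - pos + 6)[tot + 3] = 12 ∧ mem[2] < -9)
The weakest precondition is ¬(store(mem, 0, 3*cnt - pos + 6)[tot + 3] = 12 ∧ mem[2] < -9).
Check whether (¬(store(mem, 0, 3*cnt + 7)[tot + 3] = 12 ∧ mem[2] < -9)) ∧ pos = 0 implies it.
Countermodel: at the initial state cnt = 2, mem = {[0] = 3, [2] = -10, elsewhere 3}, pos = 0, tot = -3, the precondition holds but the weakest precondition fails.
Answer: invalid


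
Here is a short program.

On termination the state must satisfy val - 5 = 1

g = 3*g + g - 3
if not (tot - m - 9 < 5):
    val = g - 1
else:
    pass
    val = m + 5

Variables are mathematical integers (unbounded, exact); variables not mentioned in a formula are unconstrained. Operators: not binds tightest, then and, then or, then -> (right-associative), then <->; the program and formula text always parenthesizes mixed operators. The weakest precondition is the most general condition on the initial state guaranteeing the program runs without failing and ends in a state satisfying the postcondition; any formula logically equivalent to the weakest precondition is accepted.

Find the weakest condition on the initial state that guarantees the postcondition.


Working backward. After the program, the postcondition val - 5 = 1 must hold; in canonical form it is val = 6.
Then branch requires g = 7; else branch requires m = 1.
Before the if: ((not (tot < m + 14)) -> g = 7) and (tot < m + 14 -> m = 1)
Before g := 3*g + g - 3: ((not (tot < m + 14)) -> 4*g = 10) and (tot < m + 14 -> m = 1)
Answer: WP = ((not (tot < m + 14)) -> 4*g = 10) and (tot < m + 14 -> m = 1)


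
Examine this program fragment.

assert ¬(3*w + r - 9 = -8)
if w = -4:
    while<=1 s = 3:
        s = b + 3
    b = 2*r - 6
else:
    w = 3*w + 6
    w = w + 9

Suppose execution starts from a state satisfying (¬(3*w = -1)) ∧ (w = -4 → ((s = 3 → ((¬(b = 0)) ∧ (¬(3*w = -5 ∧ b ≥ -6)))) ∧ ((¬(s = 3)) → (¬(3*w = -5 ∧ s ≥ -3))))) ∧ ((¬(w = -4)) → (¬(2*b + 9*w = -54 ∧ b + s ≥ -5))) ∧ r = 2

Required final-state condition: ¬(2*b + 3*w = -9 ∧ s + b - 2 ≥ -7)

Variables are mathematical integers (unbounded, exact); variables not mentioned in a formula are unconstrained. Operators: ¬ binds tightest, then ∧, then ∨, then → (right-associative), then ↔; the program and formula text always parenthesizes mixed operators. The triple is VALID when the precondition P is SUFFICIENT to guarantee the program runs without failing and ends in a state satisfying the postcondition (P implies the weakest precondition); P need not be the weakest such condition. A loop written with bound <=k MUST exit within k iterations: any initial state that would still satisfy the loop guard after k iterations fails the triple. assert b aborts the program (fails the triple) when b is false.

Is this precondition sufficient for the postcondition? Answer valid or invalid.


Working backward. After the program, the postcondition ¬(2*b + 3*w = -9 ∧ s + b - 2 ≥ -7) must hold; in canonical form it is ¬(2*b + 3*w = -9 ∧ b + s ≥ -5).
Then branch requires (s = 3 → ((¬(b = 0)) ∧ (¬(4*r + 3*w = 3 ∧ b + 2*r ≥ -2)))) ∧ ((¬(s = 3)) → (¬(4*r + 3*w = 3 ∧ 2*r + s ≥ 1))); else branch requires ¬(2*b + 9*w = -54 ∧ b + s ≥ -5).
Before the if: (w = -4 → ((s = 3 → ((¬(b = 0)) ∧ (¬(4*r + 3*w = 3 ∧ b + 2*r ≥ -2)))) ∧ ((¬(s = 3)) → (¬(4*r + 3*w = 3 ∧ 2*r + s ≥ 1))))) ∧ ((¬(w = -4)) → (¬(2*b + 9*w = -54 ∧ b + s ≥ -5)))
Before assert ¬(3*w + r - 9 = -8): (¬(r + 3*w = 1)) ∧ (w = -4 → ((s = 3 → ((¬(b = 0)) ∧ (¬(4*r + 3*w = 3 ∧ b + 2*r ≥ -2)))) ∧ ((¬(s = 3)) → (¬(4*r + 3*w = 3 ∧ 2*r + s ≥ 1))))) ∧ ((¬(w = -4)) → (¬(2*b + 9*w = -54 ∧ b + s ≥ -5)))
The weakest precondition is (¬(r + 3*w = 1)) ∧ (w = -4 → ((s = 3 → ((¬(b = 0)) ∧ (¬(4*r + 3*w = 3 ∧ b + 2*r ≥ -2)))) ∧ ((¬(s = 3)) → (¬(4*r + 3*w = 3 ∧ 2*r + s ≥ 1))))) ∧ ((¬(w = -4)) → (¬(2*b + 9*w = -54 ∧ b + s ≥ -5))).
Check whether (¬(3*w = -1)) ∧ (w = -4 → ((s = 3 → ((¬(b = 0)) ∧ (¬(3*w = -5 ∧ b ≥ -6)))) ∧ ((¬(s = 3)) → (¬(3*w = -5 ∧ s ≥ -3))))) ∧ ((¬(w = -4)) → (¬(2*b + 9*w = -54 ∧ b + s ≥ -5))) ∧ r = 2 implies it.
Every state satisfying the precondition satisfies the weakest precondition: the implication holds.
Answer: valid


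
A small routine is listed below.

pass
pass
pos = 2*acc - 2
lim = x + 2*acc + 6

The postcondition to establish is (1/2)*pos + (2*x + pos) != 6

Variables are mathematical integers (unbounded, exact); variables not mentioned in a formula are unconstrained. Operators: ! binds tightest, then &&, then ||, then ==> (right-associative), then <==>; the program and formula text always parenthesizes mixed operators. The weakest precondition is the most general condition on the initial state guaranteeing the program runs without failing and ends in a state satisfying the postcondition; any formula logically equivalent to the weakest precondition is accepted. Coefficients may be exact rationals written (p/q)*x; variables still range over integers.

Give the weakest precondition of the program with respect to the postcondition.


Working backward. After the program, the postcondition (1/2)*pos + (2*x + pos) != 6 must hold; in canonical form it is (3/2)*pos + 2*x != 6.
Before lim := x + 2*acc + 6: (3/2)*pos + 2*x != 6
Before pos := 2*acc - 2: 3*acc + 2*x != 9
Before skip: 3*acc + 2*x != 9
Before skip: 3*acc + 2*x != 9
Answer: WP = 3*acc + 2*x != 9


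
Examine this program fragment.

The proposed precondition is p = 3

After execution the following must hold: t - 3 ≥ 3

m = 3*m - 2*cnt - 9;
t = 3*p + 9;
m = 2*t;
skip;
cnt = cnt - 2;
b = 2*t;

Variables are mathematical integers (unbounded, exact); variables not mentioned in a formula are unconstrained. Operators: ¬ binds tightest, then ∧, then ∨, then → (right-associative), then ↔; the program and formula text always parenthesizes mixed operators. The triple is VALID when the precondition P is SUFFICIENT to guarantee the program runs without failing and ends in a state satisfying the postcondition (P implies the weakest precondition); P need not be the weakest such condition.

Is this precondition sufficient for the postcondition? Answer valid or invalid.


Working backward. After the program, the postcondition t - 3 ≥ 3 must hold; in canonical form it is t ≥ 6.
Before b := 2*t: t ≥ 6
Before cnt := cnt - 2: t ≥ 6
Before skip: t ≥ 6
Before m := 2*t: t ≥ 6
Before t := 3*p + 9: 3*p ≥ -3
Before m := 3*m - 2*cnt - 9: 3*p ≥ -3
The weakest precondition is 3*p ≥ -3.
Check whether p = 3 implies it.
Every state satisfying the precondition satisfies the weakest precondition: the implication holds.
Answer: valid


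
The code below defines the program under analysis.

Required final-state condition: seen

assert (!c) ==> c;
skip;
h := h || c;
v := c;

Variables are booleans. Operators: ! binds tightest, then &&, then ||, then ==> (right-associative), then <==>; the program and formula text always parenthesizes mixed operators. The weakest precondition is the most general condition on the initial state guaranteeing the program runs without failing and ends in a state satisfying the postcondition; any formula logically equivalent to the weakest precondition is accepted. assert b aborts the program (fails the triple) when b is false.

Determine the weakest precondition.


Working backward. After the program, seen must hold.
Before v := c: seen
Before h := h || c: seen
Before skip: seen
Before assert (!c) ==> c: ((!c) ==> c) && seen
Answer: WP = ((!c) ==> c) && seen


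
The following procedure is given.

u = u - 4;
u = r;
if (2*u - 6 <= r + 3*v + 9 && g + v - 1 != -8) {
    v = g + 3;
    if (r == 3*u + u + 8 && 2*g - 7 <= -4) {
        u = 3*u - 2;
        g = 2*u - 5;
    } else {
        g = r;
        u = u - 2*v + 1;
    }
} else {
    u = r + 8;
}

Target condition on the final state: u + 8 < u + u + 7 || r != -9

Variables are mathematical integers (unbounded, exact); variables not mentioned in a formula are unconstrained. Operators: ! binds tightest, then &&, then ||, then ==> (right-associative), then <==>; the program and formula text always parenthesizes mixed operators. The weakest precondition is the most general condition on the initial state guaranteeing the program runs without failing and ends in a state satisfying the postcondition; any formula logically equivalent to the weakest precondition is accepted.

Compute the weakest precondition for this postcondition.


Working backward. After the program, the postcondition u + 8 < u + u + 7 || r != -9 must hold; in canonical form it is u > 1 || r != -9.
Then branch requires ((r == 4*u + 8 && 2*g <= 3) ==> (3*u > 3 || r != -9)) && ((!(r == 4*u + 8 && 2*g <= 3)) ==> (u > 2*g + 6 || r != -9)); else branch requires r > -7 || r != -9.
Before the if: ((2*u <= r + 3*v + 15 && g + v != -7) ==> (((r == 4*u + 8 && 2*g <= 3) ==> (3*u > 3 || r != -9)) && ((!(r == 4*u + 8 && 2*g <= 3)) ==> (u > 2*g + 6 || r != -9)))) && ((!(2*u <= r + 3*v + 15 && g + v != -7)) ==> (r > -7 || r != -9))
Before u := r: ((r <= 3*v + 15 && g + v != -7) ==> (((3*r == -8 && 2*g <= 3) ==> (3*r > 3 || r != -9)) && ((!(3*r == -8 && 2*g <= 3)) ==> (r > 2*g + 6 || r != -9)))) && ((!(r <= 3*v + 15 && g + v != -7)) ==> (r > -7 || r != -9))
Before u := u - 4: ((r <= 3*v + 15 && g + v != -7) ==> (((3*r == -8 && 2*g <= 3) ==> (3*r > 3 || r != -9)) && ((!(3*r == -8 && 2*g <= 3)) ==> (r > 2*g + 6 || r != -9)))) && ((!(r <= 3*v + 15 && g + v != -7)) ==> (r > -7 || r != -9))
Answer: WP = ((r <= 3*v + 15 && g + v != -7) ==> (((3*r == -8 && 2*g <= 3) ==> (3*r > 3 || r != -9)) && ((!(3*r == -8 && 2*g <= 3)) ==> (r > 2*g + 6 || r != -9)))) && ((!(r <= 3*v + 15 && g + v != -7)) ==> (r > -7 || r != -9))


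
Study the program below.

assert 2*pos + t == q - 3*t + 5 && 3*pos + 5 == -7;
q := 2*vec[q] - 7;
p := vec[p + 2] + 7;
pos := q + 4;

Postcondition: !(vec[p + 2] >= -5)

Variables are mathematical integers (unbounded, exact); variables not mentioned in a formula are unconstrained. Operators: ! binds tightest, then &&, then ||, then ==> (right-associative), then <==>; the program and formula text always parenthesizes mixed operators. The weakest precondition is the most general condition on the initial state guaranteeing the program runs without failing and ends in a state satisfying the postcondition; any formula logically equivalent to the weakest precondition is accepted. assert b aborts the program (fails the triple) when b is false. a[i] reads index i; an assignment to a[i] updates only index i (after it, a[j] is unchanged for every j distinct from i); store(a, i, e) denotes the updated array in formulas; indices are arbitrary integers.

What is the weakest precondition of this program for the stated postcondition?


Working backward. After the program, !(vec[p + 2] >= -5) must hold.
Before pos := q + 4: !(vec[p + 2] >= -5)
Before p := vec[p + 2] + 7: !(vec[vec[p + 2] + 9] >= -5)
Before q := 2*vec[q] - 7: !(vec[vec[p + 2] + 9] >= -5)
Before assert 2*pos + t == q - 3*t + 5 && 3*pos + 5 == -7: 2*pos + 4*t == q + 5 && 3*pos == -12 && (!(vec[vec[p + 2] + 9] >= -5))
Answer: WP = 2*pos + 4*t == q + 5 && 3*pos == -12 && (!(vec[vec[p + 2] + 9] >= -5))


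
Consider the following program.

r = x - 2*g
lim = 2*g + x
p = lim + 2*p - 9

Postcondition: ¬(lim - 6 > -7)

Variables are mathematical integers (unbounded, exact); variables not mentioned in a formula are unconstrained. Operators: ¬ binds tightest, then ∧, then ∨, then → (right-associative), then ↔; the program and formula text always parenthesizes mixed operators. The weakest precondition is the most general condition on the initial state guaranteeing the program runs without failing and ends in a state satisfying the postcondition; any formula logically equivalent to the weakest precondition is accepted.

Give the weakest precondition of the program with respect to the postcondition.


Working backward. After the program, the postcondition ¬(lim - 6 > -7) must hold; in canonical form it is ¬(lim > -1).
Before p := lim + 2*p - 9: ¬(lim > -1)
Before lim := 2*g + x: ¬(2*g + x > -1)
Before r := x - 2*g: ¬(2*g + x > -1)
Answer: WP = ¬(2*g + x > -1)


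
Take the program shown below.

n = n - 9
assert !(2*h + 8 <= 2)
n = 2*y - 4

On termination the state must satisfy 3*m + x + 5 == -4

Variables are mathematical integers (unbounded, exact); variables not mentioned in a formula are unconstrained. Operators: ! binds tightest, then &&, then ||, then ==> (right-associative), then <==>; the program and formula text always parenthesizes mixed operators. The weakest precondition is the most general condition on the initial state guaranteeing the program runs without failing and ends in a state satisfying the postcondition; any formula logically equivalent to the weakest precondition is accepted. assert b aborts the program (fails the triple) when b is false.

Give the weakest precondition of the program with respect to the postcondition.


Working backward. After the program, the postcondition 3*m + x + 5 == -4 must hold; in canonical form it is 3*m + x == -9.
Before n := 2*y - 4: 3*m + x == -9
Before assert !(2*h + 8 <= 2): (!(2*h <= -6)) && 3*m + x == -9
Before n := n - 9: (!(2*h <= -6)) && 3*m + x == -9
Answer: WP = (!(2*h <= -6)) && 3*m + x == -9


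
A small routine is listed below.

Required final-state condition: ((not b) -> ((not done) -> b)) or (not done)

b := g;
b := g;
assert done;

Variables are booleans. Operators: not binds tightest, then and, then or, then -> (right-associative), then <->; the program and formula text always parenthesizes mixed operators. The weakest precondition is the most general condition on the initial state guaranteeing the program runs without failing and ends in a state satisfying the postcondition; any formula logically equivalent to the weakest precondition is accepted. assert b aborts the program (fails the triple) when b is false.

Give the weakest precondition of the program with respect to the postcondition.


Working backward. After the program, ((not b) -> ((not done) -> b)) or (not done) must hold.
Before assert done: done and (((not b) -> ((not done) -> b)) or (not done))
Before b := g: done and (((not g) -> ((not done) -> g)) or (not done))
Before b := g: done and (((not g) -> ((not done) -> g)) or (not done))
Answer: WP = done and (((not g) -> ((not done) -> g)) or (not done))


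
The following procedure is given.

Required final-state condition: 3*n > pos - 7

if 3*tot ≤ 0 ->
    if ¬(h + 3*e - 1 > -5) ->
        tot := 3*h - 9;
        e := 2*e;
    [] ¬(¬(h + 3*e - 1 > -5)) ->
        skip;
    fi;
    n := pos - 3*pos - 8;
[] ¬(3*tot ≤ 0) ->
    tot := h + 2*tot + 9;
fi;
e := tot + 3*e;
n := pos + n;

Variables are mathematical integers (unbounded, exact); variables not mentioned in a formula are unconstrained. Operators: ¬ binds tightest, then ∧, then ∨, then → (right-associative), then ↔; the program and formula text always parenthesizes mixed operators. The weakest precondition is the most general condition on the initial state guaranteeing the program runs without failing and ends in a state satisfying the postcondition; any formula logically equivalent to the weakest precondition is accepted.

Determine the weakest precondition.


Working backward. After the program, 3*n > pos - 7 must hold.
Before n := pos + n: 3*n + 2*pos > -7
Before e := tot + 3*e: 3*n + 2*pos > -7
Then branch requires ((¬(3*e + h > -4)) → 4*pos < -17) ∧ (3*e + h > -4 → 4*pos < -17); else branch requires 3*n + 2*pos > -7.
Before the if: (3*tot ≤ 0 → (((¬(3*e + h > -4)) → 4*pos < -17) ∧ (3*e + h > -4 → 4*pos < -17))) ∧ ((¬(3*tot ≤ 0)) → 3*n + 2*pos > -7)
Answer: WP = (3*tot ≤ 0 → (((¬(3*e + h > -4)) → 4*pos < -17) ∧ (3*e + h > -4 → 4*pos < -17))) ∧ ((¬(3*tot ≤ 0)) → 3*n + 2*pos > -7)


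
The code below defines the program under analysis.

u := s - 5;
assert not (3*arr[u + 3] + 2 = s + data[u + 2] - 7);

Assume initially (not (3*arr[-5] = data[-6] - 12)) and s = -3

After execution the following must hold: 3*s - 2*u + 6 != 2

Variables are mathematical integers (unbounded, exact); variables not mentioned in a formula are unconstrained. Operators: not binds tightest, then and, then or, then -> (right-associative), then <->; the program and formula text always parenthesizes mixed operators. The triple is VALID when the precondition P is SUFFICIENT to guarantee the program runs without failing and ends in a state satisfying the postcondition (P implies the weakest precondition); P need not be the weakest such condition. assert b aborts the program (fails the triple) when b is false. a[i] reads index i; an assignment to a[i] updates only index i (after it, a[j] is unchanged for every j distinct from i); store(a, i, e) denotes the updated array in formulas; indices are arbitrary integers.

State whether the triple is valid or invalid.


Working backward. After the program, the postcondition 3*s - 2*u + 6 != 2 must hold; in canonical form it is 3*s != 2*u - 4.
Before assert not (3*arr[u + 3] + 2 = s + data[u + 2] - 7): (not (3*arr[u + 3] = data[u + 2] + s - 9)) and 3*s != 2*u - 4
Before u := s - 5: (not (3*arr[s - 2] = data[s - 3] + s - 9)) and s != -14
The weakest precondition is (not (3*arr[s - 2] = data[s - 3] + s - 9)) and s != -14.
Check whether (not (3*arr[-5] = data[-6] - 12)) and s = -3 implies it.
Every state satisfying the precondition satisfies the weakest precondition: the implication holds.
Answer: valid


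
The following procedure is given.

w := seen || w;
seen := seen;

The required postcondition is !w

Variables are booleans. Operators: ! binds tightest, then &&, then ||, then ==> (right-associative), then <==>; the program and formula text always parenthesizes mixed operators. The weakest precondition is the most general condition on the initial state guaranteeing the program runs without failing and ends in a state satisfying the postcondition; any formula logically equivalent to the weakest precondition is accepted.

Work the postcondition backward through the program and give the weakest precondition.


Working backward. After the program, !w must hold.
Before seen := seen: !w
Before w := seen || w: !(seen || w)
Answer: WP = !(seen || w)


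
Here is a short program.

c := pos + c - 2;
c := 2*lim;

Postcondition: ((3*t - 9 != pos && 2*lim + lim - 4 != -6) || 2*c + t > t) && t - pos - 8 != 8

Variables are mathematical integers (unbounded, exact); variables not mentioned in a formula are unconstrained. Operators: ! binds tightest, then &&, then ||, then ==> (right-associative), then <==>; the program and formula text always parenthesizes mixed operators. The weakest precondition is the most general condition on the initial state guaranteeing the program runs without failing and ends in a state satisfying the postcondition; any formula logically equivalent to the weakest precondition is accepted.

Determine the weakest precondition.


Working backward. After the program, the postcondition ((3*t - 9 != pos && 2*lim + lim - 4 != -6) || 2*c + t > t) && t - pos - 8 != 8 must hold; in canonical form it is ((3*t != pos + 9 && 3*lim != -2) || 2*c > 0) && t != pos + 16.
Before c := 2*lim: ((3*t != pos + 9 && 3*lim != -2) || 4*lim > 0) && t != pos + 16
Before c := pos + c - 2: ((3*t != pos + 9 && 3*lim != -2) || 4*lim > 0) && t != pos + 16
Answer: WP = ((3*t != pos + 9 && 3*lim != -2) || 4*lim > 0) && t != pos + 16


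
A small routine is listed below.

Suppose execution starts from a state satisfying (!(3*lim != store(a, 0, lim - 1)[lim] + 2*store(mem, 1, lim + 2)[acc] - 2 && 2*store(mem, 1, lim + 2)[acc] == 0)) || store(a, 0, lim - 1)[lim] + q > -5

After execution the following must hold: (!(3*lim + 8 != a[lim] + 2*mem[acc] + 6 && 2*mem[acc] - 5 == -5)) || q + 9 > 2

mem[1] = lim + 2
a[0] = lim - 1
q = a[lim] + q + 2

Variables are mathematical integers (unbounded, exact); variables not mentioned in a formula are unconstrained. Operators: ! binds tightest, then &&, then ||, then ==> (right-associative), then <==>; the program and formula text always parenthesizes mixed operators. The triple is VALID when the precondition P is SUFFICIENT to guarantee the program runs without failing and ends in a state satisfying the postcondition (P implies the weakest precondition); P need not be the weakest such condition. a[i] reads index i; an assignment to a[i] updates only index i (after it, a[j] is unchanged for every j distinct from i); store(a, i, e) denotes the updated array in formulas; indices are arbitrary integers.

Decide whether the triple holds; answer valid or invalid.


Working backward. After the program, the postcondition (!(3*lim + 8 != a[lim] + 2*mem[acc] + 6 && 2*mem[acc] - 5 == -5)) || q + 9 > 2 must hold; in canonical form it is (!(3*lim != a[lim] + 2*mem[acc] - 2 && 2*mem[acc] == 0)) || q > -7.
Before q := a[lim] + q + 2: (!(3*lim != a[lim] + 2*mem[acc] - 2 && 2*mem[acc] == 0)) || a[lim] + q > -9
Before a[0] := lim - 1: (!(3*lim != 2*mem[acc] + store(a, 0, lim - 1)[lim] - 2 && 2*mem[acc] == 0)) || store(a, 0, lim - 1)[lim] + q > -9
Before mem[1] := lim + 2: (!(3*lim != store(a, 0, lim - 1)[lim] + 2*store(mem, 1, lim + 2)[acc] - 2 && 2*store(mem, 1, lim + 2)[acc] == 0)) || store(a, 0, lim - 1)[lim] + q > -9
The weakest precondition is (!(3*lim != store(a, 0, lim - 1)[lim] + 2*store(mem, 1, lim + 2)[acc] - 2 && 2*store(mem, 1, lim + 2)[acc] == 0)) || store(a, 0, lim - 1)[lim] + q > -9.
Check whether (!(3*lim != store(a, 0, lim - 1)[lim] + 2*store(mem, 1, lim + 2)[acc] - 2 && 2*store(mem, 1, lim + 2)[acc] == 0)) || store(a, 0, lim - 1)[lim] + q > -5 implies it.
Every state satisfying the precondition satisfies the weakest precondition: the implication holds.
Answer: valid


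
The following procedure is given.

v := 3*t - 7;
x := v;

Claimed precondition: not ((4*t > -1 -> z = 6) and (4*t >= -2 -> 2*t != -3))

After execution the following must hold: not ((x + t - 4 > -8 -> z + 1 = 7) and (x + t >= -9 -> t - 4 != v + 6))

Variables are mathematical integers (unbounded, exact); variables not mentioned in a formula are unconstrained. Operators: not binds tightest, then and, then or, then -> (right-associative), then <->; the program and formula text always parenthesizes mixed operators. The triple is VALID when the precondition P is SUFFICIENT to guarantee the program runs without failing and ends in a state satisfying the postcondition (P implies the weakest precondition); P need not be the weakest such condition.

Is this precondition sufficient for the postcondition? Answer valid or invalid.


Working backward. After the program, the postcondition not ((x + t - 4 > -8 -> z + 1 = 7) and (x + t >= -9 -> t - 4 != v + 6)) must hold; in canonical form it is not ((t + x > -4 -> z = 6) and (t + x >= -9 -> t != v + 10)).
Before x := v: not ((t + v > -4 -> z = 6) and (t + v >= -9 -> t != v + 10))
Before v := 3*t - 7: not ((4*t > 3 -> z = 6) and (4*t >= -2 -> 2*t != -3))
The weakest precondition is not ((4*t > 3 -> z = 6) and (4*t >= -2 -> 2*t != -3)).
Check whether not ((4*t > -1 -> z = 6) and (4*t >= -2 -> 2*t != -3)) implies it.
Countermodel: at the initial state t = 0, z = 7, the precondition holds but the weakest precondition fails.
Answer: invalid


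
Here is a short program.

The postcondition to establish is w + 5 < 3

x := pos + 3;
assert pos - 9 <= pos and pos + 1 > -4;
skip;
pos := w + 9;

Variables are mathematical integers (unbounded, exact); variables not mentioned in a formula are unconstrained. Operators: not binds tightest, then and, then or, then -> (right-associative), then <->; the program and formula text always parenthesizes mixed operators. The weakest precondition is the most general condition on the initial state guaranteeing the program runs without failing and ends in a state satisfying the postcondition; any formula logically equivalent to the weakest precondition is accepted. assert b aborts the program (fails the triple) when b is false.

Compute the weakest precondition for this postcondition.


Working backward. After the program, the postcondition w + 5 < 3 must hold; in canonical form it is w < -2.
Before pos := w + 9: w < -2
Before skip: w < -2
Before assert pos - 9 <= pos and pos + 1 > -4: pos > -5 and w < -2
Before x := pos + 3: pos > -5 and w < -2
Answer: WP = pos > -5 and w < -2
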